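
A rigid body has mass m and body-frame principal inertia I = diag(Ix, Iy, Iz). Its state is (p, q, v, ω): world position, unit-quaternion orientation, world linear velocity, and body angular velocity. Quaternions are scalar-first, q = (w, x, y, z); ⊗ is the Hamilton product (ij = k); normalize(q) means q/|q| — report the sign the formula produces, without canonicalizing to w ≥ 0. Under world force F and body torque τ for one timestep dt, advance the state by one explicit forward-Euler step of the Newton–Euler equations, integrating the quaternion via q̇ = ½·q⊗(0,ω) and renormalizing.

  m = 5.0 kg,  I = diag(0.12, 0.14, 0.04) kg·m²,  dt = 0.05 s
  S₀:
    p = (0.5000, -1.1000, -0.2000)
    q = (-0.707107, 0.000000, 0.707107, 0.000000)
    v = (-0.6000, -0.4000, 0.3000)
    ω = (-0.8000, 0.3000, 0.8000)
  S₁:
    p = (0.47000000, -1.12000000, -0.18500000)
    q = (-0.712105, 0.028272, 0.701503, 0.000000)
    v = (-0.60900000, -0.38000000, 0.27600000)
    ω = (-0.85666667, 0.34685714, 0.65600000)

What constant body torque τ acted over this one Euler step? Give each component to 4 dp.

rate change Δω = (-0.05666667, 0.04685714, -0.14400000)
precession coupling = (-0.0240, -0.0512, -0.0048)
I·α + gyro = (-0.1600, 0.0800, -0.1200)

τ = (-0.1600, 0.0800, -0.1200)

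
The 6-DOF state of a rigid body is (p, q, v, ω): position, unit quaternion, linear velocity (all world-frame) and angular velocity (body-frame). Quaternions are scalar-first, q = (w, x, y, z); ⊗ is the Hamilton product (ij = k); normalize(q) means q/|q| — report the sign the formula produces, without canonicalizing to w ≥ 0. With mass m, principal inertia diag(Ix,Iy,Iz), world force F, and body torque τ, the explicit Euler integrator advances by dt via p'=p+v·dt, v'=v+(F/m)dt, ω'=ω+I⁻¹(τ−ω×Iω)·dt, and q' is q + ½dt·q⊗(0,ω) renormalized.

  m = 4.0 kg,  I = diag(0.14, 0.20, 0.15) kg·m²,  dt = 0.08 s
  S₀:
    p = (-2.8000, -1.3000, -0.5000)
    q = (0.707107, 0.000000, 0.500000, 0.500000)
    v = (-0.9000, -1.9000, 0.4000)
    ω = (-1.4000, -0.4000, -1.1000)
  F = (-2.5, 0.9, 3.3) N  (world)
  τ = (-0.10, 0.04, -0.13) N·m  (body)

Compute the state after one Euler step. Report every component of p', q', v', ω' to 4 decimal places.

precession coupling ω×(Iω) = (-0.0220, -0.0154, 0.0336)
α = I⁻¹(τ − ω×Iω) = (-0.5571, 0.2770, -1.0907)
new body rate ω' = (-1.4446, -0.3778, -1.1873)
q⊗(0,ω) = (0.7500000, -1.3399498, -0.9828428, -0.0778177)
updated quaternion q' = (0.7352, -0.0535, 0.4595, 0.4956)
p + v·dt = (-2.8720, -1.4520, -0.4680)
v + (F/m)dt = (-0.9500, -1.8820, 0.4660)

p' = (-2.8720, -1.4520, -0.4680)
q' = (0.7352, -0.0535, 0.4595, 0.4956)
v' = (-0.9500, -1.8820, 0.4660)
ω' = (-1.4446, -0.3778, -1.1873)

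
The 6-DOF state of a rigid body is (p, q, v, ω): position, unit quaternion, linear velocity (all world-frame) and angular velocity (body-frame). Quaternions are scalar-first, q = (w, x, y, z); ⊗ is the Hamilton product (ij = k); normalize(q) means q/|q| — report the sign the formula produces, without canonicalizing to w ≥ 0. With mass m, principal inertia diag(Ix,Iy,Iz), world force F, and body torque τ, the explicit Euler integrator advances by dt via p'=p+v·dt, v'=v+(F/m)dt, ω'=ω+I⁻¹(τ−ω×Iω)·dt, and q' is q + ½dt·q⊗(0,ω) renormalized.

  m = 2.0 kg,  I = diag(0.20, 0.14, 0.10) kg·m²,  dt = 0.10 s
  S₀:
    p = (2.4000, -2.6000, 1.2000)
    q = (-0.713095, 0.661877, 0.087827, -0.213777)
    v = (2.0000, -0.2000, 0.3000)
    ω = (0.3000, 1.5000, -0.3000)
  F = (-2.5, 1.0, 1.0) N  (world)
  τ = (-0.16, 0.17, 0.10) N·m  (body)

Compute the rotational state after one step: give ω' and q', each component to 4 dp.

ω' = (0.2110, 1.6279, -0.1730)
q' = (-0.7306, 0.6639, 0.0409, -0.1543)

precession coupling ω×(Iω) = (0.0180, -0.0090, -0.0270)
(τ − ω×Iω)/I = (-0.8900, 1.2786, 1.2700)
new body rate ω' = (0.2110, 1.6279, -0.1730)
Hamilton product q⊗(0,ω) = (-0.3944367, 0.0803889, -0.9352125, 1.1803959)
q' = normalize(q + ½dt·q⊗(0,ω)) = (-0.7306, 0.6639, 0.0409, -0.1543)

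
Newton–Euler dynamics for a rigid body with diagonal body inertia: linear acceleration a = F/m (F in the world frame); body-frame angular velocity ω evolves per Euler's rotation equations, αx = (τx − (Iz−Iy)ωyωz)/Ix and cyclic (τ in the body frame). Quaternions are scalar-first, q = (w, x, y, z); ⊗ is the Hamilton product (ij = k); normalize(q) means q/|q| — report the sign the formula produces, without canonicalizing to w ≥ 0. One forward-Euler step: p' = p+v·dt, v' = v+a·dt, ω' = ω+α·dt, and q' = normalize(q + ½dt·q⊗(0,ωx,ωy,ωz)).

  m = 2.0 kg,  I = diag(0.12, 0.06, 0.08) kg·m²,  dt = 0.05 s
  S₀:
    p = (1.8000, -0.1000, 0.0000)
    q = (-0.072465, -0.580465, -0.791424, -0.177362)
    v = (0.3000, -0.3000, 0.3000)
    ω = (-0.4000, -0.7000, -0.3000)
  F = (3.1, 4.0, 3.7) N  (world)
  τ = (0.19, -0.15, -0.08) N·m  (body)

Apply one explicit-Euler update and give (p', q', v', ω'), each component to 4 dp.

angular accel α = (1.5483, -2.5800, -0.7900)
ω + α·dt = (-0.3226, -0.8290, -0.3395)
2q̇ = q⊗(0,ω) = (-0.8393914, 0.1422598, -0.0524692, 0.1114954)
updated quaternion q' = (-0.0934, -0.5768, -0.7926, -0.1745)
p + v·dt = (1.8150, -0.1150, 0.0150)
v' = v + a·dt = (0.3775, -0.2000, 0.3925)

p' = (1.8150, -0.1150, 0.0150)
q' = (-0.0934, -0.5768, -0.7926, -0.1745)
v' = (0.3775, -0.2000, 0.3925)
ω' = (-0.3226, -0.8290, -0.3395)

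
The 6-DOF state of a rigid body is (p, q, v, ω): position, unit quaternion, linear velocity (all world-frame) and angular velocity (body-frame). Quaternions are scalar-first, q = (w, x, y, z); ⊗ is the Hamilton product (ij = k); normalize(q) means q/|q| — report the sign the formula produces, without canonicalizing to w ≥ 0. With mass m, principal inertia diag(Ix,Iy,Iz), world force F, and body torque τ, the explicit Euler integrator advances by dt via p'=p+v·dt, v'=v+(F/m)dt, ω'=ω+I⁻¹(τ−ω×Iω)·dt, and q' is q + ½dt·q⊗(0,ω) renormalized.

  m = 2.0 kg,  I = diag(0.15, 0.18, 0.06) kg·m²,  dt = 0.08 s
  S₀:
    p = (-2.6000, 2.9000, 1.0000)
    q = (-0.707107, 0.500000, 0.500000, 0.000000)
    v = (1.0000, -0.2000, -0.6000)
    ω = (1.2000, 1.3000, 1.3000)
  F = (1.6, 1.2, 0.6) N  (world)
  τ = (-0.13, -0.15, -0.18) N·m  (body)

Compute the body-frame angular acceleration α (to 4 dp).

ω×(Iω) gyroscopic = (-0.2028, 0.1404, 0.0468)
(τ − ω×Iω)/I = (0.4853, -1.6133, -3.7800)

α = (0.4853, -1.6133, -3.7800)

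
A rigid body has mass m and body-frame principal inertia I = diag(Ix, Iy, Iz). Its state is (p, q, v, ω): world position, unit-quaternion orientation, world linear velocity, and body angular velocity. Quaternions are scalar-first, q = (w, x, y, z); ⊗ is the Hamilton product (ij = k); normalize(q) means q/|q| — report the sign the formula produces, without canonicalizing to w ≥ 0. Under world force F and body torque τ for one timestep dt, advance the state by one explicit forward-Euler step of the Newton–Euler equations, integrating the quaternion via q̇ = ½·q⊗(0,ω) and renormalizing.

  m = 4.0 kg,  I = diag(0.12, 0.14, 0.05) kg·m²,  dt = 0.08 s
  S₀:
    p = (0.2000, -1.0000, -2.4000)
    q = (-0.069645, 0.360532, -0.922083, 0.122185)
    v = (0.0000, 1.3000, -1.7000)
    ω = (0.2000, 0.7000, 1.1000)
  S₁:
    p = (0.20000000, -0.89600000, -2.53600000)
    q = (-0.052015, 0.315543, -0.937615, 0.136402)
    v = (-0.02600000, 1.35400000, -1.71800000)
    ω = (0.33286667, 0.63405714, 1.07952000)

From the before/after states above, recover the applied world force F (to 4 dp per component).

F = (-1.3000, 2.7000, -0.9000)

Δv = v₁−v₀ = (-0.02600000, 0.05400000, -0.01800000)
m·(v₁−v₀)/dt = (-1.3000, 2.7000, -0.9000)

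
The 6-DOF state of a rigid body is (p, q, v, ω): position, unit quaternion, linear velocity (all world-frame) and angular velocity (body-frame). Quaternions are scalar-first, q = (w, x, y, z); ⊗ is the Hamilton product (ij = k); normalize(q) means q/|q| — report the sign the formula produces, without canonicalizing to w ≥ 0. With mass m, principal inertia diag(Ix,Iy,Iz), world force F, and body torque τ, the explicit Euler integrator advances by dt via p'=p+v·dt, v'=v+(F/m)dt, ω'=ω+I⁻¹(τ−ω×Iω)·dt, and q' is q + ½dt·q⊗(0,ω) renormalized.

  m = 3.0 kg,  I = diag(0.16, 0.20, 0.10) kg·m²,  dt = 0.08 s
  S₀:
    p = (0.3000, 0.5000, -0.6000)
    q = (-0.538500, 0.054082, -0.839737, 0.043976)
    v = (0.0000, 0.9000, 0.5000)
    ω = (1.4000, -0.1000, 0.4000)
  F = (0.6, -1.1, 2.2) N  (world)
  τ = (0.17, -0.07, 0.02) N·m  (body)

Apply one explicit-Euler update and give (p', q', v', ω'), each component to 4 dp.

α = I⁻¹(τ − ω×Iω) = (1.0375, -0.5180, 0.2560)
ω' = ω + α·dt = (1.4830, -0.1414, 0.4205)
q⊗(0,ω) = (-0.1772789, -1.0853972, 0.0937836, 0.9548236)
updated quaternion q' = (-0.5447, 0.0106, -0.8346, 0.0820)
a = (0.2000, -0.3667, 0.7333)
p' = p + v·dt = (0.3000, 0.5720, -0.5600)
new velocity v' = (0.0160, 0.8707, 0.5587)

p' = (0.3000, 0.5720, -0.5600)
q' = (-0.5447, 0.0106, -0.8346, 0.0820)
v' = (0.0160, 0.8707, 0.5587)
ω' = (1.4830, -0.1414, 0.4205)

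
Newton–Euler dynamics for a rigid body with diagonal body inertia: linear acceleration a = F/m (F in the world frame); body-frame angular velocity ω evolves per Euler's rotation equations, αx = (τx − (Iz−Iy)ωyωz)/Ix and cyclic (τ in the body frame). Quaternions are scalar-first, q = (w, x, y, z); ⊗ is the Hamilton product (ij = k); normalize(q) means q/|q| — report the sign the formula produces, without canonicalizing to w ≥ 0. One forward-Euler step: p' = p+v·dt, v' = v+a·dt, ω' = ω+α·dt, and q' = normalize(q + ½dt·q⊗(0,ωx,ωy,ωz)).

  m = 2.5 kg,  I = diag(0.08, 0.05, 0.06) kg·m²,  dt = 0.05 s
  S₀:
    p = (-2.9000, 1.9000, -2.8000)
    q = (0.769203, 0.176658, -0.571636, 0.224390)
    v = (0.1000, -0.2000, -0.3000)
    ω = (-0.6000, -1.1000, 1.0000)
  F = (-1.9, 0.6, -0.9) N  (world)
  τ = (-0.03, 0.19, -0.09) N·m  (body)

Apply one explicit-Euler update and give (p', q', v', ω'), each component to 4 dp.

p' = (-2.8950, 1.8900, -2.8150)
q' = (0.7499, 0.1569, -0.6001, 0.2300)
v' = (0.0620, -0.1880, -0.3180)
ω' = (-0.6119, -0.8980, 0.9415)

gyro term ω×Iω = (-0.0110, -0.0120, -0.0198)
angular accel α = (-0.2375, 4.0400, -1.1700)
new body rate ω' = (-0.6119, -0.8980, 0.9415)
Hamilton product q⊗(0,ω) = (-0.7471948, -0.7863288, -1.1574153, 0.2318976)
updated quaternion q' = (0.7499, 0.1569, -0.6001, 0.2300)
p + v·dt = (-2.8950, 1.8900, -2.8150)
v + (F/m)dt = (0.0620, -0.1880, -0.3180)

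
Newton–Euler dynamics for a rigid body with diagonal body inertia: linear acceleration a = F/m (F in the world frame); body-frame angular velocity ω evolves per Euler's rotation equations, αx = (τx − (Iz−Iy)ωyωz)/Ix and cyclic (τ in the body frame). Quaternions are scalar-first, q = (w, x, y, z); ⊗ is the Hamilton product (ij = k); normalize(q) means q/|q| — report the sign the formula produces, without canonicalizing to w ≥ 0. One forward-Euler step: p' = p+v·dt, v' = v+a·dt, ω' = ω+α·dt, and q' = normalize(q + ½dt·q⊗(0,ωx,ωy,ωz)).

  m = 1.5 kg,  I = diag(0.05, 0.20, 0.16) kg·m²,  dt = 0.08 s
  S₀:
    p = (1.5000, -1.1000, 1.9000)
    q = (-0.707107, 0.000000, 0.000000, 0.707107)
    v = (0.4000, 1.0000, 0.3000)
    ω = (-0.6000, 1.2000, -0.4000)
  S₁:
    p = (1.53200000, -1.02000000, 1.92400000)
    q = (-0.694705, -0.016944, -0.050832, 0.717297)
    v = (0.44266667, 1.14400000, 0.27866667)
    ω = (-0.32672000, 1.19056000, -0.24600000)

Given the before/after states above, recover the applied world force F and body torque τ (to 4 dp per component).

velocity change Δv = (0.04266667, 0.14400000, -0.02133333)
applied force F = (0.8000, 2.7000, -0.4000)
ω₁ − ω₀ = (0.27328000, -0.00944000, 0.15400000)
τ = I·(Δω/dt) + ω₀×(Iω₀) = (0.1900, -0.0500, 0.2000)

F = (0.8000, 2.7000, -0.4000)
τ = (0.1900, -0.0500, 0.2000)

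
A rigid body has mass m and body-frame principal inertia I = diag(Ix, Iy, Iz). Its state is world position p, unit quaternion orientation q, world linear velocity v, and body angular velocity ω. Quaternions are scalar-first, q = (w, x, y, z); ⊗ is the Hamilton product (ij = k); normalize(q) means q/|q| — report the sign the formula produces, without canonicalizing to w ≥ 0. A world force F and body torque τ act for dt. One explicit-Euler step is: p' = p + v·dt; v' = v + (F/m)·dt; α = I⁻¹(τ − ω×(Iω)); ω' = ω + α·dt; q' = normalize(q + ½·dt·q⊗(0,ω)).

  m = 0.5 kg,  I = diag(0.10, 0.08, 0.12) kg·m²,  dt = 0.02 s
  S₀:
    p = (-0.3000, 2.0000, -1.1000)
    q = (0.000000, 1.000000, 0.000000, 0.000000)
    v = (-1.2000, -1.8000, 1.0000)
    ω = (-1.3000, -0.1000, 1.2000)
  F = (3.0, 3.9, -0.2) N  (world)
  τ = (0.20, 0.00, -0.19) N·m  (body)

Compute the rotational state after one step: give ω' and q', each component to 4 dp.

ω' = (-1.2590, -0.1078, 1.1688)
q' = (0.0130, 0.9998, -0.0120, -0.0010)

precession coupling ω×(Iω) = (-0.0048, 0.0312, -0.0026)
α = I⁻¹(τ − ω×Iω) = (2.0480, -0.3900, -1.5617)
ω + α·dt = (-1.2590, -0.1078, 1.1688)
q⊗(0,ω) = (1.3000000, 0.0000000, -1.2000000, -0.1000000)
updated quaternion q' = (0.0130, 0.9998, -0.0120, -0.0010)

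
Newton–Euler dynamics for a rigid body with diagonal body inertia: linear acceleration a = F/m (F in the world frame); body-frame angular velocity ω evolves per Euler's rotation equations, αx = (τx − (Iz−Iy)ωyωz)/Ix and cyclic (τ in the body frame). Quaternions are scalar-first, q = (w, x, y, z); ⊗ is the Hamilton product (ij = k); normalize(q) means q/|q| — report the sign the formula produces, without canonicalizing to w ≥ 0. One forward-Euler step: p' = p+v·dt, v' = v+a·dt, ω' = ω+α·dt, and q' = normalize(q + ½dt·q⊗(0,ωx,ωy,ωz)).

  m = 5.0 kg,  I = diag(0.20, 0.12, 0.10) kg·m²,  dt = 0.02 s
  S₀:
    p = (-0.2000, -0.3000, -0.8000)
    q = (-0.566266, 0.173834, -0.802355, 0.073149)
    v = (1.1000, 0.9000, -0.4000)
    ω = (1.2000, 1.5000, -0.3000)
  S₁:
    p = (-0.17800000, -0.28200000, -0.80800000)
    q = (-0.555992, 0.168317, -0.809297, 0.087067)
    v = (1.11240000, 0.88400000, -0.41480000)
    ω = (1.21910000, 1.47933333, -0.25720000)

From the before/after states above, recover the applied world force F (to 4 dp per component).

Δv = v₁−v₀ = (0.01240000, -0.01600000, -0.01480000)
m·(v₁−v₀)/dt = (3.1000, -4.0000, -3.7000)

F = (3.1000, -4.0000, -3.7000)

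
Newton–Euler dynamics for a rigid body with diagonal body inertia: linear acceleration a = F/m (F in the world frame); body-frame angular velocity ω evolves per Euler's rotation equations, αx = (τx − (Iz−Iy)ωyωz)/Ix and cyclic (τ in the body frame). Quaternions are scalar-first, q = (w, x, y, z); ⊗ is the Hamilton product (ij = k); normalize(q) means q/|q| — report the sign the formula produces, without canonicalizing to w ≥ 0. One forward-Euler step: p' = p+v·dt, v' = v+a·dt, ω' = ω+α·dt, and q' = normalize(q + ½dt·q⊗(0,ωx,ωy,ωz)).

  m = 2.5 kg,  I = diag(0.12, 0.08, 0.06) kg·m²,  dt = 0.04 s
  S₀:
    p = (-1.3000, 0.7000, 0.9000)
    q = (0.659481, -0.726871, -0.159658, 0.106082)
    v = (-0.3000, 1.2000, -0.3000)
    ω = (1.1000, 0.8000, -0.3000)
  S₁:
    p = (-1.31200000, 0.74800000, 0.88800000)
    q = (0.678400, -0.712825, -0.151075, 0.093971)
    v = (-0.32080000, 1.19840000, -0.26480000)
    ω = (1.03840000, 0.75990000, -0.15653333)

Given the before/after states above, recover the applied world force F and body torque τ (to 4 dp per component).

Δv = v₁−v₀ = (-0.02080000, -0.00160000, 0.03520000)
applied force F = (-1.3000, -0.1000, 2.2000)
Δω = ω₁−ω₀ = (-0.06160000, -0.04010000, 0.14346667)
applied torque τ = (-0.1800, -0.1000, 0.1800)

F = (-1.3000, -0.1000, 2.2000)
τ = (-0.1800, -0.1000, 0.1800)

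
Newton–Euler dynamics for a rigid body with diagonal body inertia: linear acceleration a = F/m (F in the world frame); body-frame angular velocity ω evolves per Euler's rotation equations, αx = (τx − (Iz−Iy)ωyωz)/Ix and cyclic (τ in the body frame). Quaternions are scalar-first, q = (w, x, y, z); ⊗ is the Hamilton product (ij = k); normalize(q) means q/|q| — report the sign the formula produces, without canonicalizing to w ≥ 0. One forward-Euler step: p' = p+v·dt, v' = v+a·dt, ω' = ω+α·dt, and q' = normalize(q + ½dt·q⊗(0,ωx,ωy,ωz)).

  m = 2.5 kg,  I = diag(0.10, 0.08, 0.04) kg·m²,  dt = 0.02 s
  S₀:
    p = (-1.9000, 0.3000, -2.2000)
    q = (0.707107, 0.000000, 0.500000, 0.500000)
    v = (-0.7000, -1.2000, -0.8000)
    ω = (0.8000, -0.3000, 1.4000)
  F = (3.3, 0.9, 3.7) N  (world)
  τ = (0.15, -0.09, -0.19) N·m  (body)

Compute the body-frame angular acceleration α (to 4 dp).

α = (1.3320, -1.9650, -4.8700)

precession coupling ω×(Iω) = (0.0168, 0.0672, 0.0048)
(τ − ω×Iω)/I = (1.3320, -1.9650, -4.8700)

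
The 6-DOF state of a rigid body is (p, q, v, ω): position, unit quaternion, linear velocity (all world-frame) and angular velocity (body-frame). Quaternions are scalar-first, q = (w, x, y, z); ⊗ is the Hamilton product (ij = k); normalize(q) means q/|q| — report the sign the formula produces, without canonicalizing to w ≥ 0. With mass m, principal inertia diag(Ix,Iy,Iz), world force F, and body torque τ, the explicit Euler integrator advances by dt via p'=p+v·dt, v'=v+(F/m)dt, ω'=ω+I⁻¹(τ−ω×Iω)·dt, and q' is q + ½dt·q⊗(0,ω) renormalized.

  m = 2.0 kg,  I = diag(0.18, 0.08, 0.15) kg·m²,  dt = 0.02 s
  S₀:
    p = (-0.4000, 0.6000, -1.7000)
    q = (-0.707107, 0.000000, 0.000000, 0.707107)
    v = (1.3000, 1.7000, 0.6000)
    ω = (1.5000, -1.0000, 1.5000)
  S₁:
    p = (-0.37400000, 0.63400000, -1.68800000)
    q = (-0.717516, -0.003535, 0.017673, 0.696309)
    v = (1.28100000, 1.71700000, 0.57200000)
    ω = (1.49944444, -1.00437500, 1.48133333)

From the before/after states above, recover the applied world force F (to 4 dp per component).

F = (-1.9000, 1.7000, -2.8000)

velocity change Δv = (-0.01900000, 0.01700000, -0.02800000)
F = m·Δv/dt = (-1.9000, 1.7000, -2.8000)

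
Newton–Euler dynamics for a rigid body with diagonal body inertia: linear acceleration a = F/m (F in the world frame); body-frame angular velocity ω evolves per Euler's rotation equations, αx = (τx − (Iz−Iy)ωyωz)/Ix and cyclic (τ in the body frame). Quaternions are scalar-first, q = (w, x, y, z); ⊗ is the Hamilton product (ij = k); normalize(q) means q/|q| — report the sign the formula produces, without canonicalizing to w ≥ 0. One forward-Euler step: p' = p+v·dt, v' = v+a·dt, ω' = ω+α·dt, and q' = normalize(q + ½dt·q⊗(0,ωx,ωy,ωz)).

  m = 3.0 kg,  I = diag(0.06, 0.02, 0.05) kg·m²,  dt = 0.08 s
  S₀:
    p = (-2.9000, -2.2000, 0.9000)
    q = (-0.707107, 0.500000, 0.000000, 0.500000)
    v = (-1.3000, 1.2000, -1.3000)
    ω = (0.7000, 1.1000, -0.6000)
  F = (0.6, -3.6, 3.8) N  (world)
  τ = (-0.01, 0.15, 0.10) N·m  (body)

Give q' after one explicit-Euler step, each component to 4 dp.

q' = (-0.7079, 0.4574, -0.0051, 0.5381)

Hamilton product q⊗(0,ω) = (-0.0500000, -1.0449749, -0.1278177, 0.9742642)
q' = normalize(q + ½dt·q⊗(0,ω)) = (-0.7079, 0.4574, -0.0051, 0.5381)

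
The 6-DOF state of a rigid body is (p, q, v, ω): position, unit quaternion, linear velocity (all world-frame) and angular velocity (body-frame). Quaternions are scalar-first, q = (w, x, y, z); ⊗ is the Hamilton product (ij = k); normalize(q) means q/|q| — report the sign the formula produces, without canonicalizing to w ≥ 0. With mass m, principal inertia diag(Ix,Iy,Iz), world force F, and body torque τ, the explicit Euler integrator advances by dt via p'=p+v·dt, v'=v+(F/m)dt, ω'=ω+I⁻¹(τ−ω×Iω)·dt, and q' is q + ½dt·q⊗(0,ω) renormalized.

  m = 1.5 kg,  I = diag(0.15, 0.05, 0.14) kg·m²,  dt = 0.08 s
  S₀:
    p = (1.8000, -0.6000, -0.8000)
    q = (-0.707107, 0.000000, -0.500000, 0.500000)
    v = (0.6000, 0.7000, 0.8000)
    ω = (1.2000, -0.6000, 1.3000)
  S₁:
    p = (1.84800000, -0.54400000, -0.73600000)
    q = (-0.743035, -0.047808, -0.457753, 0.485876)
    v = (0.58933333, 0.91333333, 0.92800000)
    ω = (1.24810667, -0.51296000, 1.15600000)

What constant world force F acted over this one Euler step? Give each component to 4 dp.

velocity change Δv = (-0.01066667, 0.21333333, 0.12800000)
applied force F = (-0.2000, 4.0000, 2.4000)

F = (-0.2000, 4.0000, 2.4000)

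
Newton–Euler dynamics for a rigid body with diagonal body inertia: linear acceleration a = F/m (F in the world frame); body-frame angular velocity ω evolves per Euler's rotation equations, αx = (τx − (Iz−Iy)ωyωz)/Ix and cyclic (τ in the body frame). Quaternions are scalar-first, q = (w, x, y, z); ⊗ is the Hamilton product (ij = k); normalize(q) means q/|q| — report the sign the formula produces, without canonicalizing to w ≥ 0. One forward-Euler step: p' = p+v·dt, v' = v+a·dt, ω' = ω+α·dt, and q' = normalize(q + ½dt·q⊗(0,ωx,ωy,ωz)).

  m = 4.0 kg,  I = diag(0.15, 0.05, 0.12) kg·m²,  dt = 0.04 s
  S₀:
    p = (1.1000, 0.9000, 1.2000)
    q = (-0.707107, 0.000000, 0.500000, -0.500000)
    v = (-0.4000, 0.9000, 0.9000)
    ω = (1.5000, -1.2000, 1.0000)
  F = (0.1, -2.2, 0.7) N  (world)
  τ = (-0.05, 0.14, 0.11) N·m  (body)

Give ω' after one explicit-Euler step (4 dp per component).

ω' = (1.5091, -1.1240, 0.9767)

gyro term ω×Iω = (-0.0840, 0.0450, 0.1800)
angular accel α = (0.2267, 1.9000, -0.5833)
new body rate ω' = (1.5091, -1.1240, 0.9767)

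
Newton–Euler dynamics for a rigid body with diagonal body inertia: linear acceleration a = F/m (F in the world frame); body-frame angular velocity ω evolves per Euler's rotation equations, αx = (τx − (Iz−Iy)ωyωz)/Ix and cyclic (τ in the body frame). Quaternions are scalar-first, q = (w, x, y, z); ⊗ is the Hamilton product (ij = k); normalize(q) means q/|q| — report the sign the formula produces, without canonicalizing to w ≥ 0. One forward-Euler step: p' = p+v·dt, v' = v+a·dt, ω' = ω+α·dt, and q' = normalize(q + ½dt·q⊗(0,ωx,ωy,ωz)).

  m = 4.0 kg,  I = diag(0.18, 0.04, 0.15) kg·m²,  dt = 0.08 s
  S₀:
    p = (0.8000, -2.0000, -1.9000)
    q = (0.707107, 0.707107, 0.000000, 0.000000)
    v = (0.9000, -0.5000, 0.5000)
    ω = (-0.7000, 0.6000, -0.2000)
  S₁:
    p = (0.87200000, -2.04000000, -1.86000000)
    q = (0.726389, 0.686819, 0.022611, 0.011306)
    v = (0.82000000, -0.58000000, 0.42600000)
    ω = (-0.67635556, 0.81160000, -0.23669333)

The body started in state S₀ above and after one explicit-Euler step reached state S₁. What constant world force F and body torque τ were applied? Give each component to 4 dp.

Δv = v₁−v₀ = (-0.08000000, -0.08000000, -0.07400000)
applied force F = (-4.0000, -4.0000, -3.7000)
ω₁ − ω₀ = (0.02364444, 0.21160000, -0.03669333)
applied torque τ = (0.0400, 0.1100, -0.0100)

F = (-4.0000, -4.0000, -3.7000)
τ = (0.0400, 0.1100, -0.0100)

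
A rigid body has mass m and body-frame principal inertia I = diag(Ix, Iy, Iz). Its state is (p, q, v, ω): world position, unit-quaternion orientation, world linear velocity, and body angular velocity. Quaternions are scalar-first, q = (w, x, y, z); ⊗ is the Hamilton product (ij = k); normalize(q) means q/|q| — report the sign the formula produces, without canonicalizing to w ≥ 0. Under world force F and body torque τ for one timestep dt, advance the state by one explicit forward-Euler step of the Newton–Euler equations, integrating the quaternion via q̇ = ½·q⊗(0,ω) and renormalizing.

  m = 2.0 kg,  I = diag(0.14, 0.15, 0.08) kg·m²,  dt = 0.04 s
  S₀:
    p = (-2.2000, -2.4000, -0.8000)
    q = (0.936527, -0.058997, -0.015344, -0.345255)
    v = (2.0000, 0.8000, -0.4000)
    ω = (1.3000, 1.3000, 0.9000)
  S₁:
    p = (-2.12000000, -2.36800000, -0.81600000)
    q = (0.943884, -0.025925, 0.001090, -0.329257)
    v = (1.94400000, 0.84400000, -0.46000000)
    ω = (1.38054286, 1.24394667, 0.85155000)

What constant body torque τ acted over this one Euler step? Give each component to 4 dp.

τ = (0.2000, -0.1400, -0.0800)

rate change Δω = (0.08054286, -0.05605333, -0.04845000)
τ = I·(Δω/dt) + ω₀×(Iω₀) = (0.2000, -0.1400, -0.0800)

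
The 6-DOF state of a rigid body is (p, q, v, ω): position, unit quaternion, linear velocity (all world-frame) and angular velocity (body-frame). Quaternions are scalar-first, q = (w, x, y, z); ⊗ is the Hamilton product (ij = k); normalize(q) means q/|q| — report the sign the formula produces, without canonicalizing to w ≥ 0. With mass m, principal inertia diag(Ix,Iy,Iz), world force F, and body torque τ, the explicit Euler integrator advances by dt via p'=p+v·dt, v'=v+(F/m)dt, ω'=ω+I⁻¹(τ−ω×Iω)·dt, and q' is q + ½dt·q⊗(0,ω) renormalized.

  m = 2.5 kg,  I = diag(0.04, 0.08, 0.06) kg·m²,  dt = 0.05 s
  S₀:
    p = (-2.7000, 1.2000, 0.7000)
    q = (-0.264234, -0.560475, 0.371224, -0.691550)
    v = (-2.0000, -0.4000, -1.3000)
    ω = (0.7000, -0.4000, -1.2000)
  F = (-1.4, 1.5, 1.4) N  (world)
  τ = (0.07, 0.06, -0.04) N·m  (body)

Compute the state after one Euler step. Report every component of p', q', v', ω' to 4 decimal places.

p' = (-2.8000, 1.1800, 0.6350)
q' = (-0.2713, -0.5828, 0.3447, -0.6841)
v' = (-2.0280, -0.3700, -1.2720)
ω' = (0.7995, -0.3730, -1.2240)

linear accel F/m = (-0.5600, 0.6000, 0.5600)
new position p' = (-2.8000, 1.1800, 0.6350)
new velocity v' = (-2.0280, -0.3700, -1.2720)
precession coupling ω×(Iω) = (-0.0096, 0.0168, -0.0112)
α = I⁻¹(τ − ω×Iω) = (1.9900, 0.5400, -0.4800)
ω' = ω + α·dt = (0.7995, -0.3730, -1.2240)
2q̇ = q⊗(0,ω) = (-0.2890379, -0.9070526, -1.0509614, 0.2814140)
q' = normalize(q + ½dt·q⊗(0,ω)) = (-0.2713, -0.5828, 0.3447, -0.6841)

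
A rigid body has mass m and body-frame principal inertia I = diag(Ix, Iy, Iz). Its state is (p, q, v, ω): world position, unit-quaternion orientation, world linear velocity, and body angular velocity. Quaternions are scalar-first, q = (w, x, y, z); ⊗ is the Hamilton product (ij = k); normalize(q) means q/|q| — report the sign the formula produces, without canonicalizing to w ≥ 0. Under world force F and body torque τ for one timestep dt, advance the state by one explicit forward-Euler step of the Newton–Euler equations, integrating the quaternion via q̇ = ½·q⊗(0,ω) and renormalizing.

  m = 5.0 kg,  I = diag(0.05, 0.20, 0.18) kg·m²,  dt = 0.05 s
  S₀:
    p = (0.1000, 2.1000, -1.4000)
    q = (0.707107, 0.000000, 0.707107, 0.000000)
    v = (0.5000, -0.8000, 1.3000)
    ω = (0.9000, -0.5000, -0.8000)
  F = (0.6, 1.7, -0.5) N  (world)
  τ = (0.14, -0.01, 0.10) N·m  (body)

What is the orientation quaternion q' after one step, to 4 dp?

2q̇ = q⊗(0,ω) = (0.3535535, 0.0707107, -0.3535535, -1.2020819)
q + ½dt·q⊗(0,ω), renormalized = (0.7156, 0.0018, 0.6979, -0.0300)

q' = (0.7156, 0.0018, 0.6979, -0.0300)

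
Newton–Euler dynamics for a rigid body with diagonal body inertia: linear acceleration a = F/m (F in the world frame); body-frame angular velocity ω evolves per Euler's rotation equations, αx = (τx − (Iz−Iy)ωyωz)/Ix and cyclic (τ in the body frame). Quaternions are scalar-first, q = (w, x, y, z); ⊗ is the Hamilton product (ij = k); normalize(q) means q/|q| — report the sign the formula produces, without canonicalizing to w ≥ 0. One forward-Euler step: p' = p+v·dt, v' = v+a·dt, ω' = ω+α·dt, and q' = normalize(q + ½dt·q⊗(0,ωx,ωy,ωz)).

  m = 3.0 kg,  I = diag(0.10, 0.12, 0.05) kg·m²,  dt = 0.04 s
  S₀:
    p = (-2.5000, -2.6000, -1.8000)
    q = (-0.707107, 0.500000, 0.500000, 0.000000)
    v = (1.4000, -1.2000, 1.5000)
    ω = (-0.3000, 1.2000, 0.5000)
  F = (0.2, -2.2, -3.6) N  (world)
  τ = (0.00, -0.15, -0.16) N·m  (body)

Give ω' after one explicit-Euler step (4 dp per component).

ω' = (-0.2832, 1.1525, 0.3778)

α = I⁻¹(τ − ω×Iω) = (0.4200, -1.1875, -3.0560)
ω' = ω + α·dt = (-0.2832, 1.1525, 0.3778)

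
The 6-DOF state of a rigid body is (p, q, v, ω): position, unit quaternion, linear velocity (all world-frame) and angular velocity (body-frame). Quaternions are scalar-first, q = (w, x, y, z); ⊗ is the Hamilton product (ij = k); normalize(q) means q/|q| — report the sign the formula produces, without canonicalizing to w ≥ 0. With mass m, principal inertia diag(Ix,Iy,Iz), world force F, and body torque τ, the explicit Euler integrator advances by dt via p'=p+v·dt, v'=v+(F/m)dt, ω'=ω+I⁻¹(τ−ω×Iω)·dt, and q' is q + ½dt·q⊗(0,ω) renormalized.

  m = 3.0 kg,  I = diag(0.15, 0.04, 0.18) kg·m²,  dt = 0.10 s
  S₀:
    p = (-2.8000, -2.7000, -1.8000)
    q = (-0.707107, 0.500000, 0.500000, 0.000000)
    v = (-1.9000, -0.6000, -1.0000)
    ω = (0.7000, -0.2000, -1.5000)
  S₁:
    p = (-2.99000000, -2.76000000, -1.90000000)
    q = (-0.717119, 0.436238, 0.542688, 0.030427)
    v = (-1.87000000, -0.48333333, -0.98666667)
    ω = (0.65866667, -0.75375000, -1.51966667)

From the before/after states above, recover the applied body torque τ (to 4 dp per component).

Δω = ω₁−ω₀ = (-0.04133333, -0.55375000, -0.01966667)
ω₀×(Iω₀) = (0.0420, 0.0315, 0.0154)
τ = I·(Δω/dt) + ω₀×(Iω₀) = (-0.0200, -0.1900, -0.0200)

τ = (-0.0200, -0.1900, -0.0200)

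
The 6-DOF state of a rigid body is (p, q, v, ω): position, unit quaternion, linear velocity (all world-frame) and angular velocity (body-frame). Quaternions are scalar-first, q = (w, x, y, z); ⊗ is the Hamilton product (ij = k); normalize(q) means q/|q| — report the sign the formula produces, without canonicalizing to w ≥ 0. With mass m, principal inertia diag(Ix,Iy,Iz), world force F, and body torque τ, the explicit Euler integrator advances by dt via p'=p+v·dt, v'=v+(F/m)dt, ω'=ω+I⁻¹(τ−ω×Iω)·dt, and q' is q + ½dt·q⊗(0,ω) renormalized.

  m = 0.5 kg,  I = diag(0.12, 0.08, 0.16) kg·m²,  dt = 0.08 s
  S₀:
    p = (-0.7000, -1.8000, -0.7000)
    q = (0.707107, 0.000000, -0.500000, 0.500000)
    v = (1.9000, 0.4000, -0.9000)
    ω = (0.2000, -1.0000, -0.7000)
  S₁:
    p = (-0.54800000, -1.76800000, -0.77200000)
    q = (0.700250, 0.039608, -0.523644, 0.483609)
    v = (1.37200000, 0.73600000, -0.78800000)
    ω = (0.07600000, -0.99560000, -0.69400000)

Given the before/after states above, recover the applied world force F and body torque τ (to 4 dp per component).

F = (-3.3000, 2.1000, 0.7000)
τ = (-0.1300, 0.0100, 0.0200)

Δω = ω₁−ω₀ = (-0.12400000, 0.00440000, 0.00600000)
applied torque τ = (-0.1300, 0.0100, 0.0200)
Δv = v₁−v₀ = (-0.52800000, 0.33600000, 0.11200000)
F = m·Δv/dt = (-3.3000, 2.1000, 0.7000)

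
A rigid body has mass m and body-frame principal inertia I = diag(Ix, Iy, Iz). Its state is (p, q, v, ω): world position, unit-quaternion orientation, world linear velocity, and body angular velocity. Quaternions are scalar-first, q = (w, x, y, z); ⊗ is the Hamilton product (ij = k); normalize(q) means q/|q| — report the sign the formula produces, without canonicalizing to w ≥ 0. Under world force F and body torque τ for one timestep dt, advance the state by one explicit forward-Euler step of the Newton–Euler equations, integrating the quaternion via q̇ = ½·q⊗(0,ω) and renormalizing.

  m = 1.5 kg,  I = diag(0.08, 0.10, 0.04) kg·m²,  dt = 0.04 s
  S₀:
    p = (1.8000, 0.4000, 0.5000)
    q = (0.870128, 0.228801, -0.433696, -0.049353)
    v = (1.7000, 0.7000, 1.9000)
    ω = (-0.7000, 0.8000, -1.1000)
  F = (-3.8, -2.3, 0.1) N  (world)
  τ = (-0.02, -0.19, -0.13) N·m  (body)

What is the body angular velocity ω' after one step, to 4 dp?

angular accel α = (-0.9100, -2.2080, -2.9700)
ω + α·dt = (-0.7364, 0.7117, -1.2188)

ω' = (-0.7364, 0.7117, -1.2188)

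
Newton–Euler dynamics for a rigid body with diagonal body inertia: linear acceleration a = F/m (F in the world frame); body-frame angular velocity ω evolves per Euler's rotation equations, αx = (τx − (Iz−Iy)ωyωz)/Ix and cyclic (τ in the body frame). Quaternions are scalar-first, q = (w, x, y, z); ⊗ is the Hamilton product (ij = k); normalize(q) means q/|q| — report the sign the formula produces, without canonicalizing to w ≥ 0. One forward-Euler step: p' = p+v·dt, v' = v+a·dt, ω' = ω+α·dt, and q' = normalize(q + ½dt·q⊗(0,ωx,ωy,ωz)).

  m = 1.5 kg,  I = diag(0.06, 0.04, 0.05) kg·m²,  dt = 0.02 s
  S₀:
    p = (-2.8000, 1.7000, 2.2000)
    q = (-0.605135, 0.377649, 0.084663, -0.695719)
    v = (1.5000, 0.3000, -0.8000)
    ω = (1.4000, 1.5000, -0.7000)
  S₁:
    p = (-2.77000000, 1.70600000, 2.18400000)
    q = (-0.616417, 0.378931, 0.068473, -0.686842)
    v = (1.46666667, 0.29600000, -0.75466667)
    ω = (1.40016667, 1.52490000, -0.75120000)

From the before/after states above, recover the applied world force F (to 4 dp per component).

F = (-2.5000, -0.3000, 3.4000)

Δv = v₁−v₀ = (-0.03333333, -0.00400000, 0.04533333)
F = m·Δv/dt = (-2.5000, -0.3000, 3.4000)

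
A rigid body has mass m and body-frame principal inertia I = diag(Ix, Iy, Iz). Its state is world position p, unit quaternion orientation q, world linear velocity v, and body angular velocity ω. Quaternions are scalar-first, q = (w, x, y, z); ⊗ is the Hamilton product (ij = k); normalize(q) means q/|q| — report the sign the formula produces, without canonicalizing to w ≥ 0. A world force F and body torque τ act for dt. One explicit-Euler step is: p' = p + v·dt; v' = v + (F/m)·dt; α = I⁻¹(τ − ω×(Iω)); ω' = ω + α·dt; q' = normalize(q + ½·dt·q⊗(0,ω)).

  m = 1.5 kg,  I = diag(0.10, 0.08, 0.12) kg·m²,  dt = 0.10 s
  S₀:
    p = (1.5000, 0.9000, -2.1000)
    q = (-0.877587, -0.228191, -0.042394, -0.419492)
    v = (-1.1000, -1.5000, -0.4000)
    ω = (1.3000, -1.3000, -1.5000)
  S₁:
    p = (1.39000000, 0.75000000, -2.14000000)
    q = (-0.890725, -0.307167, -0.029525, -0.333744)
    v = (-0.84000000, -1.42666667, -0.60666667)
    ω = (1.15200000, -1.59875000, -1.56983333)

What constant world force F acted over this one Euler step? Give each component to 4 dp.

F = (3.9000, 1.1000, -3.1000)

Δv = v₁−v₀ = (0.26000000, 0.07333333, -0.20666667)
F = m·Δv/dt = (3.9000, 1.1000, -3.1000)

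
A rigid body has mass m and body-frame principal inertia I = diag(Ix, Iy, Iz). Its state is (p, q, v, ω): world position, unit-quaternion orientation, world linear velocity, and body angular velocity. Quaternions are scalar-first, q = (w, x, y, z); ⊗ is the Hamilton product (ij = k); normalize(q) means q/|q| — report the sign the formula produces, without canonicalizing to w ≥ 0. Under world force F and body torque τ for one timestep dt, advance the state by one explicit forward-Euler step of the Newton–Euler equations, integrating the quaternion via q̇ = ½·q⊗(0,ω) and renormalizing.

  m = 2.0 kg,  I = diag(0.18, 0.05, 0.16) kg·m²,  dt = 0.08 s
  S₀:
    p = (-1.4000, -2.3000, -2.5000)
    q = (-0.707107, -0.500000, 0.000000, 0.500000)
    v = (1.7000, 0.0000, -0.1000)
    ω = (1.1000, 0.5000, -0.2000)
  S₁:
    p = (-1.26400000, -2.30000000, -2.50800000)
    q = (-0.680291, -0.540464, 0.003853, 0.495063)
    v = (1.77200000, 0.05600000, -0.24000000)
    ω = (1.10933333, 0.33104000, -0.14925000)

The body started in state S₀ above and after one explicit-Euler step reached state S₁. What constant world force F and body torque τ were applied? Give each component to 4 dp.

ω₁ − ω₀ = (0.00933333, -0.16896000, 0.05075000)
applied torque τ = (0.0100, -0.1100, 0.0300)
velocity change Δv = (0.07200000, 0.05600000, -0.14000000)
F = m·Δv/dt = (1.8000, 1.4000, -3.5000)

F = (1.8000, 1.4000, -3.5000)
τ = (0.0100, -0.1100, 0.0300)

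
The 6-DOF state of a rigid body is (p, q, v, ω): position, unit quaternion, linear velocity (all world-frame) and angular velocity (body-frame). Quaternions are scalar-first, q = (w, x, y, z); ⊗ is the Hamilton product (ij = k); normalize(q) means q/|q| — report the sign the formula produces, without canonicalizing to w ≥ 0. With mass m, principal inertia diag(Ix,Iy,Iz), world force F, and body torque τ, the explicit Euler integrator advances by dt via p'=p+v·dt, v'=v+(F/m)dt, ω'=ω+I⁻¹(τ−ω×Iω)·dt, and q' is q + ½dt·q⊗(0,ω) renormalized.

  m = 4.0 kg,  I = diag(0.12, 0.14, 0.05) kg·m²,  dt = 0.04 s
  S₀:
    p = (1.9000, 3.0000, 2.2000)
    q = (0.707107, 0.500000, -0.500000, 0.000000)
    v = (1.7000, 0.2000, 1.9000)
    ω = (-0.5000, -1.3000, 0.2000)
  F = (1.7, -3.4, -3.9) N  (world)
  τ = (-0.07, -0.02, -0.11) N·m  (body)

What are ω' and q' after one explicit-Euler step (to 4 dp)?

ω×(Iω) gyroscopic = (0.0234, -0.0070, 0.0130)
(τ − ω×Iω)/I = (-0.7783, -0.0929, -2.4600)
ω + α·dt = (-0.5311, -1.3037, 0.1016)
2q̇ = q⊗(0,ω) = (-0.4000000, -0.4535535, -1.0192391, -0.7585786)
q' = normalize(q + ½dt·q⊗(0,ω)) = (0.6988, 0.4907, -0.5202, -0.0152)

ω' = (-0.5311, -1.3037, 0.1016)
q' = (0.6988, 0.4907, -0.5202, -0.0152)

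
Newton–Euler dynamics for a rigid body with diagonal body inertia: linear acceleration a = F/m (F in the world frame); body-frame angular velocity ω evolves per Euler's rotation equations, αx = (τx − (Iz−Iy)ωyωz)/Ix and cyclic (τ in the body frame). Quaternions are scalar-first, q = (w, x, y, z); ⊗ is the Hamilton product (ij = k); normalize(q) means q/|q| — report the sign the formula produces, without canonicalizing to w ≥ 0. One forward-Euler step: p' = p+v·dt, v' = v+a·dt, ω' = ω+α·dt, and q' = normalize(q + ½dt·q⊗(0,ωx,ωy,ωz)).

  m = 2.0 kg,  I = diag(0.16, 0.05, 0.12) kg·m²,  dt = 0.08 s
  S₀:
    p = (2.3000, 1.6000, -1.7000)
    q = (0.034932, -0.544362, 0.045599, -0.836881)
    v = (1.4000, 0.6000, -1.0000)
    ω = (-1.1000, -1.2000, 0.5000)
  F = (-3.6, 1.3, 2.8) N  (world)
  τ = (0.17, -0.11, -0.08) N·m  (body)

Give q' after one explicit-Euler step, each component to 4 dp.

q' = (0.0298, -0.5838, 0.0914, -0.8062)

Hamilton product q⊗(0,ω) = (-0.1256389, -1.0198829, 1.1508317, 0.7208593)
q' = normalize(q + ½dt·q⊗(0,ω)) = (0.0298, -0.5838, 0.0914, -0.8062)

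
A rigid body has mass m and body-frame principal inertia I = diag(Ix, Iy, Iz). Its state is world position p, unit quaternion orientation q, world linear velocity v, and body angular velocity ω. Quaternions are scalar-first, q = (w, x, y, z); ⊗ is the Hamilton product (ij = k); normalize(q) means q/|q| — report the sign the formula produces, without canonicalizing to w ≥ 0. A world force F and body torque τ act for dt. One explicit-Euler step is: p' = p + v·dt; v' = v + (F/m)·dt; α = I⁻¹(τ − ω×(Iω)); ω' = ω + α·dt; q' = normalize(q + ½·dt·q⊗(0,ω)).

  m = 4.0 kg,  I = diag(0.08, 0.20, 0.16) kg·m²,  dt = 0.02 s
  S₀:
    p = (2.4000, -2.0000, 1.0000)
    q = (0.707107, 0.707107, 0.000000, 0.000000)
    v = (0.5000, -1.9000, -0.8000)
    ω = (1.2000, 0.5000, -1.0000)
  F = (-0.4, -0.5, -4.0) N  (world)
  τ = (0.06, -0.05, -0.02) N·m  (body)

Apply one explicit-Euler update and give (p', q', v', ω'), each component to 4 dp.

precession coupling ω×(Iω) = (0.0200, 0.0960, 0.0720)
α = I⁻¹(τ − ω×Iω) = (0.5000, -0.7300, -0.5750)
ω' = ω + α·dt = (1.2100, 0.4854, -1.0115)
2q̇ = q⊗(0,ω) = (-0.8485284, 0.8485284, 1.0606605, -0.3535535)
updated quaternion q' = (0.6985, 0.7155, 0.0106, -0.0035)
a = F/m = (-0.1000, -0.1250, -1.0000)
p + v·dt = (2.4100, -2.0380, 0.9840)
v + (F/m)dt = (0.4980, -1.9025, -0.8200)

p' = (2.4100, -2.0380, 0.9840)
q' = (0.6985, 0.7155, 0.0106, -0.0035)
v' = (0.4980, -1.9025, -0.8200)
ω' = (1.2100, 0.4854, -1.0115)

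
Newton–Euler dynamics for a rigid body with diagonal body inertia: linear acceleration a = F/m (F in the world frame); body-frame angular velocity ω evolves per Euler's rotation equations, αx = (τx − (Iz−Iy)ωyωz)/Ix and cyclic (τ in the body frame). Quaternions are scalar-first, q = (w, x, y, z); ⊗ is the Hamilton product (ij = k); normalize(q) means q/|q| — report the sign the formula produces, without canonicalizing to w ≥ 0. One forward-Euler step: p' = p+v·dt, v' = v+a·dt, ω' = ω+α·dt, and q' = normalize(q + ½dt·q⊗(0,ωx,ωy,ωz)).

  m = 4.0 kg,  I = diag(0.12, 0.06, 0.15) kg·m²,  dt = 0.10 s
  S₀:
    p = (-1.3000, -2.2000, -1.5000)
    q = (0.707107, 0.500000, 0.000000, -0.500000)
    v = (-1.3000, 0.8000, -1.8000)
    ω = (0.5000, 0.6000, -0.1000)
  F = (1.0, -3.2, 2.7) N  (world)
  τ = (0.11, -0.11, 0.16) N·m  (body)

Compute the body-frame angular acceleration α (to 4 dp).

α = (0.9617, -1.8583, 1.1867)

ω×(Iω) gyroscopic = (-0.0054, 0.0015, -0.0180)
angular accel α = (0.9617, -1.8583, 1.1867)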